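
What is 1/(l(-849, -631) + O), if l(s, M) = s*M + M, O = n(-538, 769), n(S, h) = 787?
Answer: 1/535875 ≈ 1.8661e-6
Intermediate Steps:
O = 787
l(s, M) = M + M*s (l(s, M) = M*s + M = M + M*s)
1/(l(-849, -631) + O) = 1/(-631*(1 - 849) + 787) = 1/(-631*(-848) + 787) = 1/(535088 + 787) = 1/535875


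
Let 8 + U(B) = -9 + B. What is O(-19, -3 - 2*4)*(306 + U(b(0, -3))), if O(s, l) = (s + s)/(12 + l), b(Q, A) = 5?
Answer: -11172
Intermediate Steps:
O(s, l) = 2*s/(12 + l) (O(s, l) = (2*s)/(12 + l) = 2*s/(12 + l))
U(B) = -17 + B (U(B) = -8 + (-9 + B) = -17 + B)
O(-19, -3 - 2*4)*(306 + U(b(0, -3))) = (2*(-19)/(12 + (-3 - 2*4)))*(306 + (-17 + 5)) = (2*(-19)/(12 + (-3 - 8)))*(306 - 12) = (2*(-19)/(12 - 11))*294 = (2*(-19)/1)*294 = (2*(-19)*1)*294 = -38*294 = -11172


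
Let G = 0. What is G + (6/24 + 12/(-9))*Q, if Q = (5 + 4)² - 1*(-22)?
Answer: -1339/12 ≈ -111.58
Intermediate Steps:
Q = 103 (Q = 9² + 22 = 81 + 22 = 103)
G + (6/24 + 12/(-9))*Q = 0 + (6/24 + 12/(-9))*103 = 0 + (6*(1/24) + 12*(-⅑))*103 = 0 + (¼ - 4/3)*103 = 0 - 13/12*103 = 0 - 1339/12 = -1339/12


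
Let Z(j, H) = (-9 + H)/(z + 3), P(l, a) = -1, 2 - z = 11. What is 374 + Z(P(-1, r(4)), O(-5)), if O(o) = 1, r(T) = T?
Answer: 1126/3 ≈ 375.33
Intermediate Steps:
z = -9 (z = 2 - 1*11 = 2 - 11 = -9)
Z(j, H) = 3/2 - H/6 (Z(j, H) = (-9 + H)/(-9 + 3) = (-9 + H)/(-6) = (-9 + H)*(-⅙) = 3/2 - H/6)
374 + Z(P(-1, r(4)), O(-5)) = 374 + (3/2 - ⅙*1) = 374 + (3/2 - ⅙) = 374 + 4/3 = 1126/3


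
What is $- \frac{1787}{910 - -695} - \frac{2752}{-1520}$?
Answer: $\frac{21259}{30495} \approx 0.69713$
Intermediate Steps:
$- \frac{1787}{910 - -695} - \frac{2752}{-1520} = - \frac{1787}{910 + 695} - - \frac{172}{95} = - \frac{1787}{1605} + \frac{172}{95} = \frac{21259}{30495}$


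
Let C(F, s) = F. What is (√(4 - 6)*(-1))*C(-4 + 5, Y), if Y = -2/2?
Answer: -I*√2 ≈ -1.4142*I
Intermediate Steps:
Y = -1 (Y = -2*½ = -1)
(√(4 - 6)*(-1))*C(-4 + 5, Y) = (√(4 - 6)*(-1))*(-4 + 5) = (√(-2)*(-1))*1 = ((I*√2)*(-1))*1 = -I*√2*1 = -I*√2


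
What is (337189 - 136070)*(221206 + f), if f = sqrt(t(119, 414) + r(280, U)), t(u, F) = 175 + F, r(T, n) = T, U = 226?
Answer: 44488729514 + 201119*sqrt(869) ≈ 4.4495e+10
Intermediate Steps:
f = sqrt(869) (f = sqrt((175 + 414) + 280) = sqrt(589 + 280) = sqrt(869) ≈ 29.479)
(337189 - 136070)*(221206 + f) = (337189 - 136070)*(221206 + sqrt(869)) = 201119*(221206 + sqrt(869)) = 44488729514 + 201119*sqrt(869)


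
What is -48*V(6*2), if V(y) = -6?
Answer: 288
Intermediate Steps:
-48*V(6*2) = -48*(-6) = 288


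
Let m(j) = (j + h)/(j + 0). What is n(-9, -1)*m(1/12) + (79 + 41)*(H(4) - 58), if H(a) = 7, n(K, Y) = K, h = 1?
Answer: -6237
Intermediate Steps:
m(j) = (1 + j)/j (m(j) = (j + 1)/(j + 0) = (1 + j)/j)
n(-9, -1)*m(1/12) + (79 + 41)*(H(4) - 58) = -9*(1 + 1/12)/(1/12) + (79 + 41)*(7 - 58) = -9*(1 + 1/12)/1/12 + 120*(-51) = -108*13/12 - 6120 = -9*13 - 6120 = -117 - 6120 = -6237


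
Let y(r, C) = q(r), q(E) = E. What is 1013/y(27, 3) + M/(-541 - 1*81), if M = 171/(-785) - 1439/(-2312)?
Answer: 1143535858019/30479766480 ≈ 37.518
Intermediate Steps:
y(r, C) = r
M = 734263/1814920 (M = 171*(-1/785) - 1439*(-1/2312) = -171/785 + 1439/2312 = 734263/1814920 ≈ 0.40457)
1013/y(27, 3) + M/(-541 - 1*81) = 1013/27 + 734263/(1814920*(-541 - 1*81)) = 1013*(1/27) + 734263/(1814920*(-541 - 81)) = 1013/27 + (734263/1814920)/(-622) = 1013/27 + (734263/1814920)*(-1/622) = 1013/27 - 734263/1128880240 = 1143535858019/30479766480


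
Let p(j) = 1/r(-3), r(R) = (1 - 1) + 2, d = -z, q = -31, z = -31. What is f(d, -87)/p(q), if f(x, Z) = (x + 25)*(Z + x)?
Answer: -6272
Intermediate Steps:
d = 31 (d = -1*(-31) = 31)
r(R) = 2 (r(R) = 0 + 2 = 2)
f(x, Z) = (25 + x)*(Z + x)
p(j) = ½ (p(j) = 1/2 = ½)
f(d, -87)/p(q) = (31² + 25*(-87) + 25*31 - 87*31)/(½) = (961 - 2175 + 775 - 2697)*2 = -3136*2 = -6272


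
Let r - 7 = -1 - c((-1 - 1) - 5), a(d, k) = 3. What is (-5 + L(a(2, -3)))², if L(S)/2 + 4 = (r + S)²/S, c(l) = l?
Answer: 223729/9 ≈ 24859.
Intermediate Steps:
r = 13 (r = 7 + (-1 - ((-1 - 1) - 5)) = 7 + (-1 - (-2 - 5)) = 7 + (-1 - 1*(-7)) = 7 + (-1 + 7) = 7 + 6 = 13)
L(S) = -8 + 2*(13 + S)²/S (L(S) = -8 + 2*((13 + S)²/S) = -8 + 2*(13 + S)²/S)
(-5 + L(a(2, -3)))² = (-5 + (-8 + 2*(13 + 3)²/3))² = (-5 + (-8 + 2*(⅓)*16²))² = (-5 + (-8 + 2*(⅓)*256))² = (-5 + (-8 + 512/3))² = (-5 + 488/3)² = (473/3)² = 223729/9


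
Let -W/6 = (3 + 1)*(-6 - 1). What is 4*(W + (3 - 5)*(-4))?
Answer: 704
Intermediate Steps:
W = 168 (W = -6*(3 + 1)*(-6 - 1) = -24*(-7) = -6*(-28) = 168)
4*(W + (3 - 5)*(-4)) = 4*(168 + (3 - 5)*(-4)) = 4*(168 - 2*(-4)) = 4*(168 + 8) = 4*176 = 704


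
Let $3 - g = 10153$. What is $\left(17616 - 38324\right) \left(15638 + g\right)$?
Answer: $-113645504$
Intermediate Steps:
$g = -10150$ ($g = 3 - 10153 = -10150$)
$\left(17616 - 38324\right) \left(15638 + g\right) = \left(17616 - 38324\right) \left(15638 - 10150\right) = \left(-20708\right) 5488 = -113645504$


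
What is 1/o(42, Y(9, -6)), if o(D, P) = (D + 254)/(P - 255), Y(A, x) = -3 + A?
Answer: -249/296 ≈ -0.84122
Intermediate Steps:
o(D, P) = (254 + D)/(-255 + P)
1/o(42, Y(9, -6)) = 1/((254 + 42)/(-255 + (-3 + 9))) = 1/(296/(-255 + 6)) = 1/(296/(-249)) = 1/(-1/249*296) = 1/(-296/249) = -249/296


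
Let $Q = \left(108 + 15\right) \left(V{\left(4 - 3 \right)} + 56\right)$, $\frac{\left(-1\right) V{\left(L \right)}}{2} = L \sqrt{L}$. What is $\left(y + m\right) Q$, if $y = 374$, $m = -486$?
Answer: $-743904$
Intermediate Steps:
$V{\left(L \right)} = - 2 L^{\frac{3}{2}}$ ($V{\left(L \right)} = - 2 L \sqrt{L} = - 2 L^{\frac{3}{2}}$)
$Q = 6642$ ($Q = \left(108 + 15\right) \left(- 2 \left(4 - 3\right)^{\frac{3}{2}} + 56\right) = 123 \left(- 2 \left(4 - 3\right)^{\frac{3}{2}} + 56\right) = 123 \left(- 2 \cdot 1^{\frac{3}{2}} + 56\right) = 123 \left(\left(-2\right) 1 + 56\right) = 123 \left(-2 + 56\right) = 123 \cdot 54 = 6642$)
$\left(y + m\right) Q = \left(374 - 486\right) 6642 = \left(-112\right) 6642 = -743904$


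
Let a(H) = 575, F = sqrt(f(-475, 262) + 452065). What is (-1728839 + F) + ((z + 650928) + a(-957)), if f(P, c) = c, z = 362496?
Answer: -714840 + sqrt(452327) ≈ -7.1417e+5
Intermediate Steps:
F = sqrt(452327) (F = sqrt(262 + 452065) = sqrt(452327) ≈ 672.55)
(-1728839 + F) + ((z + 650928) + a(-957)) = (-1728839 + sqrt(452327)) + ((362496 + 650928) + 575) = (-1728839 + sqrt(452327)) + (1013424 + 575) = (-1728839 + sqrt(452327)) + 1013999 = -714840 + sqrt(452327)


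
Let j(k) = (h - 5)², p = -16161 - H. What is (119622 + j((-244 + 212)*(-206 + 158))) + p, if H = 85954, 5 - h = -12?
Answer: 17651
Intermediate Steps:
h = 17 (h = 5 - 1*(-12) = 5 + 12 = 17)
p = -102115 (p = -16161 - 1*85954 = -16161 - 85954 = -102115)
j(k) = 144 (j(k) = (17 - 5)² = 12² = 144)
(119622 + j((-244 + 212)*(-206 + 158))) + p = (119622 + 144) - 102115 = 119766 - 102115 = 17651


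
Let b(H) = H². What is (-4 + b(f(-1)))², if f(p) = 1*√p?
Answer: 25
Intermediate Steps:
f(p) = √p
(-4 + b(f(-1)))² = (-4 + (√(-1))²)² = (-4 + I²)² = (-4 - 1)² = (-5)² = 25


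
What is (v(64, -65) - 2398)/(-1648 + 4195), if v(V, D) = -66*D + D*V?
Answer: -252/283 ≈ -0.89046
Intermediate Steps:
(v(64, -65) - 2398)/(-1648 + 4195) = (-65*(-66 + 64) - 2398)/(-1648 + 4195) = (-65*(-2) - 2398)/2547 = (130 - 2398)*(1/2547) = -2268*1/2547 = -252/283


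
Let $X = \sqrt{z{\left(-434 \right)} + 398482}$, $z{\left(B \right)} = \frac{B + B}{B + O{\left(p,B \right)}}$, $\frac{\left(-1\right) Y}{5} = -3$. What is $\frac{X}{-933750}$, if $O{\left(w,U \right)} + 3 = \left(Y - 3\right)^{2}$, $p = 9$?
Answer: $- \frac{\sqrt{34209535542}}{273588750} \approx -0.00067604$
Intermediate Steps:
$Y = 15$ ($Y = \left(-5\right) \left(-3\right) = 15$)
$O{\left(w,U \right)} = 141$ ($O{\left(w,U \right)} = -3 + \left(15 - 3\right)^{2} = -3 + 12^{2} = -3 + 144 = 141$)
$z{\left(B \right)} = \frac{2 B}{141 + B}$ ($z{\left(B \right)} = \frac{B + B}{B + 141} = \frac{2 B}{141 + B}$)
$X = \frac{\sqrt{34209535542}}{293}$ ($X = \sqrt{2 \left(-434\right) \frac{1}{141 - 434} + 398482} = \sqrt{2 \left(-434\right) \frac{1}{-293} + 398482} = \sqrt{2 \left(-434\right) \left(- \frac{1}{293}\right) + 398482} = \sqrt{\frac{868}{293} + 398482} = \sqrt{\frac{116756094}{293}} = \frac{\sqrt{34209535542}}{293} \approx 631.26$)
$\frac{X}{-933750} = \frac{\frac{1}{293} \sqrt{34209535542}}{-933750} = \frac{\sqrt{34209535542}}{293} \left(- \frac{1}{933750}\right) = - \frac{\sqrt{34209535542}}{273588750}$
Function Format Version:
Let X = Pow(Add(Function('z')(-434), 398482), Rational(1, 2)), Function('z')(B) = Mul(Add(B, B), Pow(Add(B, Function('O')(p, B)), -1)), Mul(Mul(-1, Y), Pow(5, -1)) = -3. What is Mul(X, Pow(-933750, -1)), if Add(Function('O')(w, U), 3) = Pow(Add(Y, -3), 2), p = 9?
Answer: Mul(Rational(-1, 273588750), Pow(34209535542, Rational(1, 2))) ≈ -0.00067604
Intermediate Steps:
Y = 15 (Y = Mul(-5, -3) = 15)
Function('O')(w, U) = 141 (Function('O')(w, U) = Add(-3, Pow(Add(15, -3), 2)) = Add(-3, Pow(12, 2)) = Add(-3, 144) = 141)
Function('z')(B) = Mul(2, B, Pow(Add(141, B), -1)) (Function('z')(B) = Mul(Add(B, B), Pow(Add(B, 141), -1)) = Mul(Mul(2, B), Pow(Add(141, B), -1)) = Mul(2, B, Pow(Add(141, B), -1)))
X = Mul(Rational(1, 293), Pow(34209535542, Rational(1, 2))) (X = Pow(Add(Mul(2, -434, Pow(Add(141, -434), -1)), 398482), Rational(1, 2)) = Pow(Add(Mul(2, -434, Pow(-293, -1)), 398482), Rational(1, 2)) = Pow(Add(Mul(2, -434, Rational(-1, 293)), 398482), Rational(1, 2)) = Pow(Add(Rational(868, 293), 398482), Rational(1, 2)) = Pow(Rational(116756094, 293), Rational(1, 2)) = Mul(Rational(1, 293), Pow(34209535542, Rational(1, 2))) ≈ 631.26)
Mul(X, Pow(-933750, -1)) = Mul(Mul(Rational(1, 293), Pow(34209535542, Rational(1, 2))), Pow(-933750, -1)) = Mul(Mul(Rational(1, 293), Pow(34209535542, Rational(1, 2))), Rational(-1, 933750)) = Mul(Rational(-1, 273588750), Pow(34209535542, Rational(1, 2)))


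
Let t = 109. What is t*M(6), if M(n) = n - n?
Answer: 0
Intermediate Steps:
M(n) = 0
t*M(6) = 109*0 = 0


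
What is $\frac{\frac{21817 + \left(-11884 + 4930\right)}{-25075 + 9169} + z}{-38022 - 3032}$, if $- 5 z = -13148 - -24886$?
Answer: $\frac{14367611}{251155740} \approx 0.057206$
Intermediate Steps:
$z = - \frac{11738}{5}$ ($z = - \frac{-13148 - -24886}{5} = - \frac{-13148 + 24886}{5} = \left(- \frac{1}{5}\right) 11738 = - \frac{11738}{5} \approx -2347.6$)
$\frac{\frac{21817 + \left(-11884 + 4930\right)}{-25075 + 9169} + z}{-38022 - 3032} = \frac{\frac{21817 + \left(-11884 + 4930\right)}{-25075 + 9169} - \frac{11738}{5}}{-38022 - 3032} = \frac{\frac{21817 - 6954}{-15906} - \frac{11738}{5}}{-41054} = \left(14863 \left(- \frac{1}{15906}\right) - \frac{11738}{5}\right) \left(- \frac{1}{41054}\right) = \left(- \frac{14863}{15906} - \frac{11738}{5}\right) \left(- \frac{1}{41054}\right) = \left(- \frac{186778943}{79530}\right) \left(- \frac{1}{41054}\right) = \frac{14367611}{251155740}$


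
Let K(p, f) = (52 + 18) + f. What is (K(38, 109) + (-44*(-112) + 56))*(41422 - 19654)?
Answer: 112388184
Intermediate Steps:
K(p, f) = 70 + f
(K(38, 109) + (-44*(-112) + 56))*(41422 - 19654) = ((70 + 109) + (-44*(-112) + 56))*(41422 - 19654) = (179 + (4928 + 56))*21768 = (179 + 4984)*21768 = 5163*21768 = 112388184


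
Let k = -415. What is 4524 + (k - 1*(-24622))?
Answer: 28731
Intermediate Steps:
4524 + (k - 1*(-24622)) = 4524 + (-415 - 1*(-24622)) = 4524 + (-415 + 24622) = 4524 + 24207 = 28731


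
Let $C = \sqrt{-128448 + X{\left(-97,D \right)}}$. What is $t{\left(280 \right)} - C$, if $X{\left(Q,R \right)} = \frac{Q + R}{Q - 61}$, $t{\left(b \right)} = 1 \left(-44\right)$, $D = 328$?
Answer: $-44 - \frac{i \sqrt{3206612370}}{158} \approx -44.0 - 358.4 i$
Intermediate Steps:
$t{\left(b \right)} = -44$
$X{\left(Q,R \right)} = \frac{Q + R}{-61 + Q}$
$C = \frac{i \sqrt{3206612370}}{158}$ ($C = \sqrt{-128448 + \frac{-97 + 328}{-61 - 97}} = \sqrt{-128448 + \frac{1}{-158} \cdot 231} = \sqrt{-128448 - \frac{231}{158}} = \sqrt{- \frac{20295015}{158}} = \frac{i \sqrt{3206612370}}{158} \approx 358.4 i$)
$t{\left(280 \right)} - C = -44 - \frac{i \sqrt{3206612370}}{158}$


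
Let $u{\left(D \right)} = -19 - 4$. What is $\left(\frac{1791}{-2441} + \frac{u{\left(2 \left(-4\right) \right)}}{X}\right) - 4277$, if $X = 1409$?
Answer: $- \frac{14712760875}{3439369} \approx -4277.8$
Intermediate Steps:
$u{\left(D \right)} = -23$ ($u{\left(D \right)} = -19 - 4 = -23$)
$\left(\frac{1791}{-2441} + \frac{u{\left(2 \left(-4\right) \right)}}{X}\right) - 4277 = \left(\frac{1791}{-2441} - \frac{23}{1409}\right) - 4277 = \left(1791 \left(- \frac{1}{2441}\right) - \frac{23}{1409}\right) - 4277 = \left(- \frac{1791}{2441} - \frac{23}{1409}\right) - 4277 = - \frac{2579662}{3439369} - 4277 = - \frac{14712760875}{3439369}$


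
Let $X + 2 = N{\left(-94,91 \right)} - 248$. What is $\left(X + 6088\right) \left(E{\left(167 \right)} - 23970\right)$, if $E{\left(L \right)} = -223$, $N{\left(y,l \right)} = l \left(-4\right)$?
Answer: $-132432482$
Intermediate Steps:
$N{\left(y,l \right)} = - 4 l$
$X = -614$ ($X = -2 - 612 = -614$)
$\left(X + 6088\right) \left(E{\left(167 \right)} - 23970\right) = \left(-614 + 6088\right) \left(-223 - 23970\right) = 5474 \left(-24193\right) = -132432482$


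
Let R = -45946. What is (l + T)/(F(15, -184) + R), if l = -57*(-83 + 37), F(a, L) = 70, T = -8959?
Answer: 6337/45876 ≈ 0.13813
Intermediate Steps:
l = 2622 (l = -57*(-46) = 2622)
(l + T)/(F(15, -184) + R) = (2622 - 8959)/(70 - 45946) = -6337/(-45876) = -6337*(-1/45876) = 6337/45876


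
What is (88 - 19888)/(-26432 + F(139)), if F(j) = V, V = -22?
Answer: 3300/4409 ≈ 0.74847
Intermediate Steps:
F(j) = -22
(88 - 19888)/(-26432 + F(139)) = (88 - 19888)/(-26432 - 22) = -19800/(-26454) = -19800*(-1/26454) = 3300/4409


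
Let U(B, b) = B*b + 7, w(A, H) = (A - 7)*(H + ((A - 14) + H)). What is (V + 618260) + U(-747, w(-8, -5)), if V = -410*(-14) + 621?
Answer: 266068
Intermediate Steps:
w(A, H) = (-7 + A)*(-14 + A + 2*H) (w(A, H) = (-7 + A)*(H + ((-14 + A) + H)) = (-7 + A)*(H + (-14 + A + H)) = (-7 + A)*(-14 + A + 2*H))
V = 6361 (V = 5740 + 621 = 6361)
U(B, b) = 7 + B*b
(V + 618260) + U(-747, w(-8, -5)) = (6361 + 618260) + (7 - 747*(98 + (-8)**2 - 21*(-8) - 14*(-5) + 2*(-8)*(-5))) = 624621 + (7 - 747*(98 + 64 + 168 + 70 + 80)) = 624621 + (7 - 747*480) = 624621 + (7 - 358560) = 624621 - 358553 = 266068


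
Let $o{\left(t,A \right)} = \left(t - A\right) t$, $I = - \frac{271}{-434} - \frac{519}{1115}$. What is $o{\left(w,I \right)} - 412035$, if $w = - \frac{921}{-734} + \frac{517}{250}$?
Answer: $- \frac{5994345059411061763}{14548516515625} \approx -4.1202 \cdot 10^{5}$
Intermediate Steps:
$I = \frac{76919}{483910}$ ($I = \left(-271\right) \left(- \frac{1}{434}\right) - \frac{519}{1115} = \frac{271}{434} - \frac{519}{1115} = \frac{76919}{483910} \approx 0.15895$)
$w = \frac{152432}{45875}$ ($w = \left(-921\right) \left(- \frac{1}{734}\right) + 517 \cdot \frac{1}{250} = \frac{921}{734} + \frac{517}{250} = \frac{152432}{45875} \approx 3.3228$)
$o{\left(t,A \right)} = t \left(t - A\right)$
$o{\left(w,I \right)} - 412035 = \frac{152432 \left(\frac{152432}{45875} - \frac{76919}{483910}\right)}{45875} - 412035 = \frac{152432}{45875} \cdot \frac{14046941999}{4439874250} - 412035 = \frac{152943104485112}{14548516515625} - 412035 = - \frac{5994345059411061763}{14548516515625}$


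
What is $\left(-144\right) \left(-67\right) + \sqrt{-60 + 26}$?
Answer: $9648 + i \sqrt{34} \approx 9648.0 + 5.831 i$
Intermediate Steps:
$\left(-144\right) \left(-67\right) + \sqrt{-60 + 26} = 9648 + \sqrt{-34} = 9648 + i \sqrt{34}$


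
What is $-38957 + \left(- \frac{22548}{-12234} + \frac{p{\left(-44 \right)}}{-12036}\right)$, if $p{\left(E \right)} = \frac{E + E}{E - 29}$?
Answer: $- \frac{17447260004063}{447880623} \approx -38955.0$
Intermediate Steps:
$p{\left(E \right)} = \frac{2 E}{-29 + E}$
$-38957 + \left(- \frac{22548}{-12234} + \frac{p{\left(-44 \right)}}{-12036}\right) = -38957 + \left(- \frac{22548}{-12234} + \frac{2 \left(-44\right) \frac{1}{-29 - 44}}{-12036}\right) = -38957 + \left(\left(-22548\right) \left(- \frac{1}{12234}\right) + 2 \left(-44\right) \frac{1}{-73} \left(- \frac{1}{12036}\right)\right) = -38957 + \left(\frac{3758}{2039} + 2 \left(-44\right) \left(- \frac{1}{73}\right) \left(- \frac{1}{12036}\right)\right) = -38957 + \left(\frac{3758}{2039} + \frac{88}{73} \left(- \frac{1}{12036}\right)\right) = -38957 + \left(\frac{3758}{2039} - \frac{22}{219657}\right) = -38957 + \frac{825426148}{447880623} = - \frac{17447260004063}{447880623}$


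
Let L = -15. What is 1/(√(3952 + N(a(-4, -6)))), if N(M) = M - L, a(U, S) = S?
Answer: √3961/3961 ≈ 0.015889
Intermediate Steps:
N(M) = 15 + M (N(M) = M - 1*(-15) = M + 15 = 15 + M)
1/(√(3952 + N(a(-4, -6)))) = 1/(√(3952 + (15 - 6))) = 1/(√(3952 + 9)) = 1/(√3961) = √3961/3961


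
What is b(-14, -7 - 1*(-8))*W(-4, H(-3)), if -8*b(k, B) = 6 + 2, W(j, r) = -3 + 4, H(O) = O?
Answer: -1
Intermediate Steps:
W(j, r) = 1
b(k, B) = -1 (b(k, B) = -(6 + 2)/8 = -⅛*8 = -1)
b(-14, -7 - 1*(-8))*W(-4, H(-3)) = -1*1 = -1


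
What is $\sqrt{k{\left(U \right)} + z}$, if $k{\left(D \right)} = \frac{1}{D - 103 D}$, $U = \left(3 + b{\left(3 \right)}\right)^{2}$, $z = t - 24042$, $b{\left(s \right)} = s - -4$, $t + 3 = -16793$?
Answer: $\frac{i \sqrt{42487855302}}{1020} \approx 202.08 i$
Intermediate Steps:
$t = -16796$ ($t = -3 - 16793 = -16796$)
$b{\left(s \right)} = 4 + s$ ($b{\left(s \right)} = s + 4 = 4 + s$)
$z = -40838$ ($z = -16796 - 24042 = -40838$)
$U = 100$ ($U = \left(3 + \left(4 + 3\right)\right)^{2} = \left(3 + 7\right)^{2} = 10^{2} = 100$)
$k{\left(D \right)} = - \frac{1}{102 D}$ ($k{\left(D \right)} = \frac{1}{\left(-102\right) D} = - \frac{1}{102 D}$)
$\sqrt{k{\left(U \right)} + z} = \sqrt{- \frac{1}{102 \cdot 100} - 40838} = \sqrt{\left(- \frac{1}{102}\right) \frac{1}{100} - 40838} = \sqrt{- \frac{1}{10200} - 40838} = \sqrt{- \frac{416547601}{10200}} = \frac{i \sqrt{42487855302}}{1020}$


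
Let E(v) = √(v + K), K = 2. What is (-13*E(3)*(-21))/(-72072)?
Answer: -√5/264 ≈ -0.0084700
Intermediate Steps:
E(v) = √(2 + v) (E(v) = √(v + 2) = √(2 + v))
(-13*E(3)*(-21))/(-72072) = (-13*√(2 + 3)*(-21))/(-72072) = (-13*√5*(-21))*(-1/72072) = (273*√5)*(-1/72072) = -√5/264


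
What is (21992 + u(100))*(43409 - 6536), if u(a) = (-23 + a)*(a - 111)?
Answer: 779679585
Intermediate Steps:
u(a) = (-111 + a)*(-23 + a) (u(a) = (-23 + a)*(-111 + a) = (-111 + a)*(-23 + a))
(21992 + u(100))*(43409 - 6536) = (21992 + (2553 + 100**2 - 134*100))*(43409 - 6536) = (21992 + (2553 + 10000 - 13400))*36873 = (21992 - 847)*36873 = 21145*36873 = 779679585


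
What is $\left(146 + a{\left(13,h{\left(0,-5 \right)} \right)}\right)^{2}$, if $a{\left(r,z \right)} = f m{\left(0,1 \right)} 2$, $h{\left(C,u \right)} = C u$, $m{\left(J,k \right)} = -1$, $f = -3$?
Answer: $23104$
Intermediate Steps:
$a{\left(r,z \right)} = 6$ ($a{\left(r,z \right)} = \left(-3\right) \left(-1\right) 2 = 3 \cdot 2 = 6$)
$\left(146 + a{\left(13,h{\left(0,-5 \right)} \right)}\right)^{2} = \left(146 + 6\right)^{2} = 152^{2} = 23104$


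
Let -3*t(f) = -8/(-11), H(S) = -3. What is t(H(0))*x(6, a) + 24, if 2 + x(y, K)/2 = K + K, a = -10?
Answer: 104/3 ≈ 34.667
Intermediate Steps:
x(y, K) = -4 + 4*K (x(y, K) = -4 + 2*(K + K) = -4 + 2*(2*K) = -4 + 4*K)
t(f) = -8/33 (t(f) = -(-8)/(3*(-11)) = -(-8)*(-1)/(3*11) = -1/3*8/11 = -8/33)
t(H(0))*x(6, a) + 24 = -8*(-4 + 4*(-10))/33 + 24 = -8*(-4 - 40)/33 + 24 = -8/33*(-44) + 24 = 32/3 + 24 = 104/3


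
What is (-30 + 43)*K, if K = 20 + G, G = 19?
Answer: 507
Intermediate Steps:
K = 39 (K = 20 + 19 = 39)
(-30 + 43)*K = (-30 + 43)*39 = 13*39 = 507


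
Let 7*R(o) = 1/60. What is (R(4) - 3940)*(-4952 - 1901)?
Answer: 1620048221/60 ≈ 2.7001e+7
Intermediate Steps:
R(o) = 1/420 (R(o) = (1/7)/60 = (1/7)*(1/60) = 1/420)
(R(4) - 3940)*(-4952 - 1901) = (1/420 - 3940)*(-4952 - 1901) = -1654799/420*(-6853) = 1620048221/60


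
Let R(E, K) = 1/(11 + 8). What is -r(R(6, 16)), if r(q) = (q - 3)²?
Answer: -3136/361 ≈ -8.6870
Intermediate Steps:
R(E, K) = 1/19
r(q) = (-3 + q)²
-r(R(6, 16)) = -(-3 + 1/19)² = -(-56/19)² = -1*3136/361 = -3136/361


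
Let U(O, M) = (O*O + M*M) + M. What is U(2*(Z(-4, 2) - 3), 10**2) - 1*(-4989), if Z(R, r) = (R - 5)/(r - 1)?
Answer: 15665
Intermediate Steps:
Z(R, r) = (-5 + R)/(-1 + r)
U(O, M) = M + M**2 + O**2 (U(O, M) = (O**2 + M**2) + M = (M**2 + O**2) + M = M + M**2 + O**2)
U(2*(Z(-4, 2) - 3), 10**2) - 1*(-4989) = (10**2 + (10**2)**2 + (2*((-5 - 4)/(-1 + 2) - 3))**2) - 1*(-4989) = (100 + 100**2 + (2*(-9/1 - 3))**2) + 4989 = (100 + 10000 + (2*(1*(-9) - 3))**2) + 4989 = (100 + 10000 + (2*(-9 - 3))**2) + 4989 = (100 + 10000 + (2*(-12))**2) + 4989 = (100 + 10000 + (-24)**2) + 4989 = (100 + 10000 + 576) + 4989 = 10676 + 4989 = 15665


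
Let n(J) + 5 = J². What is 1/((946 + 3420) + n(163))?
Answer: 1/30930 ≈ 3.2331e-5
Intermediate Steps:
n(J) = -5 + J²
1/((946 + 3420) + n(163)) = 1/((946 + 3420) + (-5 + 163²)) = 1/(4366 + (-5 + 26569)) = 1/(4366 + 26564) = 1/30930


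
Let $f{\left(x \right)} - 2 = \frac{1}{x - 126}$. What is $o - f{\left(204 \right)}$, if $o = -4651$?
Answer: $- \frac{362935}{78} \approx -4653.0$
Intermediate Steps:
$f{\left(x \right)} = 2 + \frac{1}{-126 + x}$ ($f{\left(x \right)} = 2 + \frac{1}{x - 126} = 2 + \frac{1}{-126 + x}$)
$o - f{\left(204 \right)} = -4651 - \frac{-251 + 2 \cdot 204}{-126 + 204} = -4651 - \frac{-251 + 408}{78} = -4651 - \frac{1}{78} \cdot 157 = -4651 - \frac{157}{78} = - \frac{362935}{78}$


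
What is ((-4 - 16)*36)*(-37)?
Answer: 26640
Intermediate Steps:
((-4 - 16)*36)*(-37) = -20*36*(-37) = -720*(-37) = 26640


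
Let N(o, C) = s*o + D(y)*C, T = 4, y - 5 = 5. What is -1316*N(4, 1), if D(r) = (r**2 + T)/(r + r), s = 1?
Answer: -60536/5 ≈ -12107.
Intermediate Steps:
y = 10 (y = 5 + 5 = 10)
D(r) = (4 + r**2)/(2*r) (D(r) = (r**2 + 4)/(r + r) = (4 + r**2)/((2*r)) = (4 + r**2)*(1/(2*r)) = (4 + r**2)/(2*r))
N(o, C) = o + 26*C/5 (N(o, C) = 1*o + ((1/2)*10 + 2/10)*C = o + (5 + 2*(1/10))*C = o + (5 + 1/5)*C = o + 26*C/5)
-1316*N(4, 1) = -1316*(4 + (26/5)*1) = -1316*(4 + 26/5) = -1316*46/5 = -60536/5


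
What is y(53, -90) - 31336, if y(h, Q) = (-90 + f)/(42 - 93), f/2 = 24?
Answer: -532698/17 ≈ -31335.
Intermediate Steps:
f = 48 (f = 2*24 = 48)
y(h, Q) = 14/17 (y(h, Q) = (-90 + 48)/(42 - 93) = -42/(-51) = -42*(-1/51) = 14/17)
y(53, -90) - 31336 = 14/17 - 31336 = -532698/17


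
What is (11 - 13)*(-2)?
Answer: 4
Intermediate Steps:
(11 - 13)*(-2) = -2*(-2) = 4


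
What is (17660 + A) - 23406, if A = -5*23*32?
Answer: -9426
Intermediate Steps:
A = -3680 (A = -115*32 = -3680)
(17660 + A) - 23406 = (17660 - 3680) - 23406 = 13980 - 23406 = -9426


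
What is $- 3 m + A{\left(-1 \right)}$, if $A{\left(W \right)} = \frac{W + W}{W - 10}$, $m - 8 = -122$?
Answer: $\frac{3764}{11} \approx 342.18$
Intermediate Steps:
$m = -114$ ($m = 8 - 122 = -114$)
$A{\left(W \right)} = \frac{2 W}{-10 + W}$
$- 3 m + A{\left(-1 \right)} = \left(-3\right) \left(-114\right) + 2 \left(-1\right) \frac{1}{-10 - 1} = 342 + 2 \left(-1\right) \frac{1}{-11} = 342 + 2 \left(-1\right) \left(- \frac{1}{11}\right) = 342 + \frac{2}{11} = \frac{3764}{11}$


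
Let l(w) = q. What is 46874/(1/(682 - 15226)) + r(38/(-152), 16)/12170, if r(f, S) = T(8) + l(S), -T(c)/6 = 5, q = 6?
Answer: -4148360249772/6085 ≈ -6.8174e+8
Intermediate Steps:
l(w) = 6
T(c) = -30 (T(c) = -6*5 = -30)
r(f, S) = -24 (r(f, S) = -30 + 6 = -24)
46874/(1/(682 - 15226)) + r(38/(-152), 16)/12170 = 46874/(1/(682 - 15226)) - 24/12170 = 46874/(1/(-14544)) - 24*1/12170 = 46874/(-1/14544) - 12/6085 = 46874*(-14544) - 12/6085 = -681735456 - 12/6085 = -4148360249772/6085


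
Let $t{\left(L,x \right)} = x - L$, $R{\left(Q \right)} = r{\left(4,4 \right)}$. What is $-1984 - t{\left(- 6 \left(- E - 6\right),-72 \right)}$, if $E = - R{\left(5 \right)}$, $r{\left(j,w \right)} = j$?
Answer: $-1900$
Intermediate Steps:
$R{\left(Q \right)} = 4$
$E = -4$ ($E = \left(-1\right) 4 = -4$)
$-1984 - t{\left(- 6 \left(- E - 6\right),-72 \right)} = -1984 - \left(-72 - - 6 \left(\left(-1\right) \left(-4\right) - 6\right)\right) = -1984 - \left(-72 - - 6 \left(4 - 6\right)\right) = -1984 - \left(-72 - \left(-6\right) \left(-2\right)\right) = -1984 - \left(-72 - 12\right) = -1984 - -84 = -1984 + 84 = -1900$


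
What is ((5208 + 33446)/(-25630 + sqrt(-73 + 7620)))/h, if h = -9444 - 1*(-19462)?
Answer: -495351010/3290358769177 - 19327*sqrt(7547)/3290358769177 ≈ -0.00015106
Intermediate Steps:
h = 10018 (h = -9444 + 19462 = 10018)
((5208 + 33446)/(-25630 + sqrt(-73 + 7620)))/h = ((5208 + 33446)/(-25630 + sqrt(-73 + 7620)))/10018 = (38654/(-25630 + sqrt(7547)))*(1/10018) = 19327/(5009*(-25630 + sqrt(7547)))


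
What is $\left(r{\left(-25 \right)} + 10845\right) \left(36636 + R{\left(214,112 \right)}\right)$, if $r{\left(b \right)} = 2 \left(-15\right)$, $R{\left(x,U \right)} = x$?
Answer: $398532750$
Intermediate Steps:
$r{\left(b \right)} = -30$
$\left(r{\left(-25 \right)} + 10845\right) \left(36636 + R{\left(214,112 \right)}\right) = \left(-30 + 10845\right) \left(36636 + 214\right) = 10815 \cdot 36850 = 398532750$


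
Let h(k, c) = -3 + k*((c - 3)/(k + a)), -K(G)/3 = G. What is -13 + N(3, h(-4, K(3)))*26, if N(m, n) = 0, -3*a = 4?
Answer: -13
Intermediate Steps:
a = -4/3 (a = -⅓*4 = -4/3 ≈ -1.3333)
K(G) = -3*G
h(k, c) = -3 + k*(-3 + c)/(-4/3 + k) (h(k, c) = -3 + k*((c - 3)/(k - 4/3)) = -3 + k*((-3 + c)/(-4/3 + k)) = -3 + k*(-3 + c)/(-4/3 + k))
-13 + N(3, h(-4, K(3)))*26 = -13 + 0*26 = -13 + 0 = -13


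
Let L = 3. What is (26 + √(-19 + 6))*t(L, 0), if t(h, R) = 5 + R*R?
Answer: 130 + 5*I*√13 ≈ 130.0 + 18.028*I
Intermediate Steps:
t(h, R) = 5 + R²
(26 + √(-19 + 6))*t(L, 0) = (26 + √(-19 + 6))*(5 + 0²) = (26 + √(-13))*(5 + 0) = (26 + I*√13)*5 = 130 + 5*I*√13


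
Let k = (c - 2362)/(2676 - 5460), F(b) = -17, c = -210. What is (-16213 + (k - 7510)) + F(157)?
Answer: -16522397/696 ≈ -23739.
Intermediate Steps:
k = 643/696 (k = (-210 - 2362)/(2676 - 5460) = -2572/(-2784) = -2572*(-1/2784) = 643/696 ≈ 0.92385)
(-16213 + (k - 7510)) + F(157) = (-16213 + (643/696 - 7510)) - 17 = (-16213 - 5226317/696) - 17 = -16510565/696 - 17 = -16522397/696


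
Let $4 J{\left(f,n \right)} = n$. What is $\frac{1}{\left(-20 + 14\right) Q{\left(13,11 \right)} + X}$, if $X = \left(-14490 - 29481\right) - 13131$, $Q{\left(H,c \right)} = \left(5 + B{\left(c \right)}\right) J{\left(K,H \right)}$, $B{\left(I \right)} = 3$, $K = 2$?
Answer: $- \frac{1}{57258} \approx -1.7465 \cdot 10^{-5}$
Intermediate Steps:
$J{\left(f,n \right)} = \frac{n}{4}$
$Q{\left(H,c \right)} = 2 H$ ($Q{\left(H,c \right)} = \left(5 + 3\right) \frac{H}{4} = 8 \frac{H}{4} = 2 H$)
$X = -57102$ ($X = -43971 - 13131 = -57102$)
$\frac{1}{\left(-20 + 14\right) Q{\left(13,11 \right)} + X} = \frac{1}{\left(-20 + 14\right) 2 \cdot 13 - 57102} = \frac{1}{\left(-6\right) 26 - 57102} = \frac{1}{-156 - 57102} = \frac{1}{-57258} = - \frac{1}{57258}$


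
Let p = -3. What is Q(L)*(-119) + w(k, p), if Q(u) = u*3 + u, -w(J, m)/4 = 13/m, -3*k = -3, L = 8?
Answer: -11372/3 ≈ -3790.7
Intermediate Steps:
k = 1 (k = -⅓*(-3) = 1)
w(J, m) = -52/m
Q(u) = 4*u (Q(u) = 3*u + u = 4*u)
Q(L)*(-119) + w(k, p) = (4*8)*(-119) - 52/(-3) = 32*(-119) - 52*(-⅓) = -3808 + 52/3 = -11372/3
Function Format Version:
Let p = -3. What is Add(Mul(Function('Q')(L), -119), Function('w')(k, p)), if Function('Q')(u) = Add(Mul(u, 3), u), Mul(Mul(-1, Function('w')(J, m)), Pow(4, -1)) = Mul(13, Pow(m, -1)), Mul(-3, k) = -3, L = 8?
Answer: Rational(-11372, 3) ≈ -3790.7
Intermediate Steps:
k = 1 (k = Mul(Rational(-1, 3), -3) = 1)
Function('w')(J, m) = Mul(-52, Pow(m, -1)) (Function('w')(J, m) = Mul(-4, Mul(13, Pow(m, -1))) = Mul(-52, Pow(m, -1)))
Function('Q')(u) = Mul(4, u) (Function('Q')(u) = Add(Mul(3, u), u) = Mul(4, u))
Add(Mul(Function('Q')(L), -119), Function('w')(k, p)) = Add(Mul(Mul(4, 8), -119), Mul(-52, Pow(-3, -1))) = Add(Mul(32, -119), Mul(-52, Rational(-1, 3))) = Add(-3808, Rational(52, 3)) = Rational(-11372, 3)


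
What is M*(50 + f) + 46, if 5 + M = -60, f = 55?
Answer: -6779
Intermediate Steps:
M = -65 (M = -5 - 60 = -65)
M*(50 + f) + 46 = -65*(50 + 55) + 46 = -65*105 + 46 = -6825 + 46 = -6779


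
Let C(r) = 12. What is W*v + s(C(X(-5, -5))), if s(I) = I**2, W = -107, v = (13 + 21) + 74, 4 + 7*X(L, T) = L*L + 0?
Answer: -11412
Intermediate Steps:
X(L, T) = -4/7 + L**2/7 (X(L, T) = -4/7 + (L*L + 0)/7 = -4/7 + (L**2 + 0)/7 = -4/7 + L**2/7)
v = 108 (v = 34 + 74 = 108)
W*v + s(C(X(-5, -5))) = -107*108 + 12**2 = -11556 + 144 = -11412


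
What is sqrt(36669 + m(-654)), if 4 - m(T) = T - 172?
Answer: sqrt(37499) ≈ 193.65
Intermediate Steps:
m(T) = 176 - T (m(T) = 4 - (T - 172) = 4 - (-172 + T) = 4 + (172 - T) = 176 - T)
sqrt(36669 + m(-654)) = sqrt(36669 + (176 - 1*(-654))) = sqrt(36669 + (176 + 654)) = sqrt(36669 + 830) = sqrt(37499)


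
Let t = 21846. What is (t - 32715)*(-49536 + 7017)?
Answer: 462139011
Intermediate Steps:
(t - 32715)*(-49536 + 7017) = (21846 - 32715)*(-49536 + 7017) = -10869*(-42519) = 462139011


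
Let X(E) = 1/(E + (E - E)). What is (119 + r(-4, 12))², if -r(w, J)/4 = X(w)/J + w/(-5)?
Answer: 48344209/3600 ≈ 13429.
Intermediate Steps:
X(E) = 1/E (X(E) = 1/(E + 0) = 1/E)
r(w, J) = 4*w/5 - 4/(J*w) (r(w, J) = -4*(1/(w*J) + w/(-5)) = -4*(1/(J*w) + w*(-⅕)) = -4*(1/(J*w) - w/5) = -4*(-w/5 + 1/(J*w)) = 4*w/5 - 4/(J*w))
(119 + r(-4, 12))² = (119 + ((⅘)*(-4) - 4/(12*(-4))))² = (119 + (-16/5 - 4*1/12*(-¼)))² = (119 + (-16/5 + 1/12))² = (119 - 187/60)² = (6953/60)² = 48344209/3600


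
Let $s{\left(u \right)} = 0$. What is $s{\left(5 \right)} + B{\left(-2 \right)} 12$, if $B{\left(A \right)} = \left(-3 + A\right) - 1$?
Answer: $-72$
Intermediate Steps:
$B{\left(A \right)} = -4 + A$
$s{\left(5 \right)} + B{\left(-2 \right)} 12 = 0 + \left(-4 - 2\right) 12 = 0 - 72 = -72$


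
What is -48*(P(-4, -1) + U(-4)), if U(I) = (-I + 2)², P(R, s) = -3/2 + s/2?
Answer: -1632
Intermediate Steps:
P(R, s) = -3/2 + s/2 (P(R, s) = -3*½ + s*(½) = -3/2 + s/2)
U(I) = (2 - I)²
-48*(P(-4, -1) + U(-4)) = -48*((-3/2 + (½)*(-1)) + (-2 - 4)²) = -48*((-3/2 - ½) + (-6)²) = -48*(-2 + 36) = -48*34 = -1632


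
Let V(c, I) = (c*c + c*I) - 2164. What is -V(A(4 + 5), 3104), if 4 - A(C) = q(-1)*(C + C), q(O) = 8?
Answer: 417124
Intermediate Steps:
A(C) = 4 - 16*C (A(C) = 4 - 8*(C + C) = 4 - 8*2*C = 4 - 16*C)
V(c, I) = -2164 + c² + I*c (V(c, I) = (c² + I*c) - 2164 = -2164 + c² + I*c)
-V(A(4 + 5), 3104) = -(-2164 + (4 - 16*(4 + 5))² + 3104*(4 - 16*(4 + 5))) = -(-2164 + (4 - 16*9)² + 3104*(4 - 16*9)) = -(-2164 + (4 - 144)² + 3104*(4 - 144)) = -(-2164 + (-140)² + 3104*(-140)) = -(-2164 + 19600 - 434560) = -1*(-417124) = 417124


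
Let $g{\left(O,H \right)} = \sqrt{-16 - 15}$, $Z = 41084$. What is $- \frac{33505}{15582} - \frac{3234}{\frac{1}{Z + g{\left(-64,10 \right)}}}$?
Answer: $- \frac{2070312685297}{15582} - 3234 i \sqrt{31} \approx -1.3287 \cdot 10^{8} - 18006.0 i$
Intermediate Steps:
$g{\left(O,H \right)} = i \sqrt{31}$ ($g{\left(O,H \right)} = \sqrt{-31} = i \sqrt{31}$)
$- \frac{33505}{15582} - \frac{3234}{\frac{1}{Z + g{\left(-64,10 \right)}}} = - \frac{33505}{15582} - \frac{3234}{\frac{1}{41084 + i \sqrt{31}}} = \left(-33505\right) \frac{1}{15582} - 3234 \left(41084 + i \sqrt{31}\right) = - \frac{33505}{15582} - \left(132865656 + 3234 i \sqrt{31}\right) = - \frac{2070312685297}{15582} - 3234 i \sqrt{31}$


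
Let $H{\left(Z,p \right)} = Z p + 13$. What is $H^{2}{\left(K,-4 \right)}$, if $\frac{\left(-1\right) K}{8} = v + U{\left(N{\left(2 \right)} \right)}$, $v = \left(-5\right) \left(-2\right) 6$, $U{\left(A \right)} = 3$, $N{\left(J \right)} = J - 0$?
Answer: $4116841$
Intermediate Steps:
$N{\left(J \right)} = J$ ($N{\left(J \right)} = J + 0 = J$)
$v = 60$ ($v = 10 \cdot 6 = 60$)
$K = -504$ ($K = - 8 \left(60 + 3\right) = \left(-8\right) 63 = -504$)
$H{\left(Z,p \right)} = 13 + Z p$
$H^{2}{\left(K,-4 \right)} = \left(13 - -2016\right)^{2} = \left(13 + 2016\right)^{2} = 2029^{2} = 4116841$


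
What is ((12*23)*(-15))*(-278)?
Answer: 1150920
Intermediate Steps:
((12*23)*(-15))*(-278) = (276*(-15))*(-278) = -4140*(-278) = 1150920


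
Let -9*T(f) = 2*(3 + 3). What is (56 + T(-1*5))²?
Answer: 26896/9 ≈ 2988.4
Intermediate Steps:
T(f) = -4/3 (T(f) = -2*(3 + 3)/9 = -2*6/9 = -⅑*12 = -4/3)
(56 + T(-1*5))² = (56 - 4/3)² = (164/3)² = 26896/9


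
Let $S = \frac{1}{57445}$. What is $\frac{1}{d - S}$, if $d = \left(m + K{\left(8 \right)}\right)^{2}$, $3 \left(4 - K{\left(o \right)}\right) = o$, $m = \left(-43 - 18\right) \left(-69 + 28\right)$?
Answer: $\frac{517005}{3237315789796} \approx 1.597 \cdot 10^{-7}$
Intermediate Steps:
$m = 2501$ ($m = \left(-61\right) \left(-41\right) = 2501$)
$K{\left(o \right)} = 4 - \frac{o}{3}$
$S = \frac{1}{57445} \approx 1.7408 \cdot 10^{-5}$
$d = \frac{56355049}{9}$ ($d = \left(2501 + \left(4 - \frac{8}{3}\right)\right)^{2} = \left(2501 + \frac{4}{3}\right)^{2} = \left(\frac{7507}{3}\right)^{2} = \frac{56355049}{9} \approx 6.2617 \cdot 10^{6}$)
$\frac{1}{d - S} = \frac{1}{\frac{56355049}{9} - \frac{1}{57445}} = \frac{1}{\frac{3237315789796}{517005}} = \frac{517005}{3237315789796}$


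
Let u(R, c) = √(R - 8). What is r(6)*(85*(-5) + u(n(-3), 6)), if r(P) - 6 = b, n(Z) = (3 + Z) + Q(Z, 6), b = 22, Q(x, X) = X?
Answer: -11900 + 28*I*√2 ≈ -11900.0 + 39.598*I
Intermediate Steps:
n(Z) = 9 + Z (n(Z) = (3 + Z) + 6 = 9 + Z)
u(R, c) = √(-8 + R)
r(P) = 28 (r(P) = 6 + 22 = 28)
r(6)*(85*(-5) + u(n(-3), 6)) = 28*(85*(-5) + √(-8 + (9 - 3))) = 28*(-425 + √(-8 + 6)) = 28*(-425 + √(-2)) = 28*(-425 + I*√2) = -11900 + 28*I*√2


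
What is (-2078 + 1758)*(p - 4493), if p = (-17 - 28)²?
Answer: 789760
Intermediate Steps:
p = 2025 (p = (-45)² = 2025)
(-2078 + 1758)*(p - 4493) = (-2078 + 1758)*(2025 - 4493) = -320*(-2468) = 789760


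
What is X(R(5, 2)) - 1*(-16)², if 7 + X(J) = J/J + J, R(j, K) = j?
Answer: -257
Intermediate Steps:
X(J) = -6 + J (X(J) = -7 + (J/J + J) = -7 + (1 + J) = -6 + J)
X(R(5, 2)) - 1*(-16)² = (-6 + 5) - 1*(-16)² = -1 - 1*256 = -1 - 256 = -257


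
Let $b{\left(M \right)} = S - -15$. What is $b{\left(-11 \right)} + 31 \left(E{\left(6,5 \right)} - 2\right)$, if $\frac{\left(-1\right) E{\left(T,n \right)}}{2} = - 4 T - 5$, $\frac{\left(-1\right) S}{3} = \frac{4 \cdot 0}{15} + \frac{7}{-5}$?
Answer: $\frac{8776}{5} \approx 1755.2$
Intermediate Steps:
$S = \frac{21}{5}$ ($S = - 3 \left(\frac{4 \cdot 0}{15} + \frac{7}{-5}\right) = - 3 \left(0 \cdot \frac{1}{15} + 7 \left(- \frac{1}{5}\right)\right) = - 3 \left(0 - \frac{7}{5}\right) = \left(-3\right) \left(- \frac{7}{5}\right) = \frac{21}{5} \approx 4.2$)
$E{\left(T,n \right)} = 10 + 8 T$ ($E{\left(T,n \right)} = - 2 \left(- 4 T - 5\right) = - 2 \left(-5 - 4 T\right) = 10 + 8 T$)
$b{\left(M \right)} = \frac{96}{5}$ ($b{\left(M \right)} = \frac{21}{5} - -15 = \frac{21}{5} + 15 = \frac{96}{5}$)
$b{\left(-11 \right)} + 31 \left(E{\left(6,5 \right)} - 2\right) = \frac{96}{5} + 31 \left(\left(10 + 8 \cdot 6\right) - 2\right) = \frac{96}{5} + 31 \left(\left(10 + 48\right) - 2\right) = \frac{96}{5} + 31 \left(58 - 2\right) = \frac{96}{5} + 31 \cdot 56 = \frac{96}{5} + 1736 = \frac{8776}{5}$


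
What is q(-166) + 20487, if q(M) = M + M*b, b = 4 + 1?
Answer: 19491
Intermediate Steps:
b = 5
q(M) = 6*M (q(M) = M + M*5 = M + 5*M = 6*M)
q(-166) + 20487 = 6*(-166) + 20487 = -996 + 20487 = 19491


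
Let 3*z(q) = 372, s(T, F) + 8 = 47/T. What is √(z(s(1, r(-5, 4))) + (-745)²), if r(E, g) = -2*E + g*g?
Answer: √555149 ≈ 745.08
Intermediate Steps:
r(E, g) = g² - 2*E (r(E, g) = -2*E + g² = g² - 2*E)
s(T, F) = -8 + 47/T
z(q) = 124 (z(q) = (⅓)*372 = 124)
√(z(s(1, r(-5, 4))) + (-745)²) = √(124 + (-745)²) = √(124 + 555025) = √555149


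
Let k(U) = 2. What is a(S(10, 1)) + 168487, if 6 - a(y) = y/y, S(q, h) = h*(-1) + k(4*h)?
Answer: 168492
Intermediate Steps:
S(q, h) = 2 - h (S(q, h) = h*(-1) + 2 = -h + 2 = 2 - h)
a(y) = 5 (a(y) = 6 - y/y = 6 - 1*1 = 6 - 1 = 5)
a(S(10, 1)) + 168487 = 5 + 168487 = 168492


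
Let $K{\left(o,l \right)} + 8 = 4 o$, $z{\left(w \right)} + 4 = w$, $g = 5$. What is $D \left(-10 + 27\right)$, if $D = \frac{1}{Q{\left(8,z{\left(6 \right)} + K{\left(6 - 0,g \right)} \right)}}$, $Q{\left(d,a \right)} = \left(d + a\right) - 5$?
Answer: $\frac{17}{21} \approx 0.80952$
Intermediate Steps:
$z{\left(w \right)} = -4 + w$
$K{\left(o,l \right)} = -8 + 4 o$
$Q{\left(d,a \right)} = -5 + a + d$ ($Q{\left(d,a \right)} = \left(a + d\right) - 5 = -5 + a + d$)
$D = \frac{1}{21}$ ($D = \frac{1}{-5 + \left(\left(-4 + 6\right) - \left(8 - 4 \left(6 - 0\right)\right)\right) + 8} = \frac{1}{-5 - \left(6 - 4 \left(6 + 0\right)\right) + 8} = \frac{1}{-5 + \left(2 + \left(-8 + 4 \cdot 6\right)\right) + 8} = \frac{1}{-5 + \left(2 + \left(-8 + 24\right)\right) + 8} = \frac{1}{-5 + \left(2 + 16\right) + 8} = \frac{1}{-5 + 18 + 8} = \frac{1}{21} \approx 0.047619$)
$D \left(-10 + 27\right) = \frac{-10 + 27}{21} = \frac{1}{21} \cdot 17 = \frac{17}{21}$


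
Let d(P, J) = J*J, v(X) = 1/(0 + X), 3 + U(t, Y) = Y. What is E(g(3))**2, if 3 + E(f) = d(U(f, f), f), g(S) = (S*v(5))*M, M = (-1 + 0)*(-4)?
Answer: 4761/625 ≈ 7.6176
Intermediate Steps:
U(t, Y) = -3 + Y
v(X) = 1/X
M = 4 (M = -1*(-4) = 4)
d(P, J) = J**2
g(S) = 4*S/5 (g(S) = (S/5)*4 = 4*S/5)
E(f) = -3 + f**2
E(g(3))**2 = (-3 + ((4/5)*3)**2)**2 = (-3 + (12/5)**2)**2 = (-3 + 144/25)**2 = (69/25)**2 = 4761/625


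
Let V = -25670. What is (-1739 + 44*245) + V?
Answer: -16629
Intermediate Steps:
(-1739 + 44*245) + V = (-1739 + 44*245) - 25670 = (-1739 + 10780) - 25670 = 9041 - 25670 = -16629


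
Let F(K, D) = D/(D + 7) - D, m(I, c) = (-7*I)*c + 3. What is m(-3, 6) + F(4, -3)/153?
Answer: 8773/68 ≈ 129.01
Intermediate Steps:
m(I, c) = 3 - 7*I*c (m(I, c) = -7*I*c + 3 = 3 - 7*I*c)
F(K, D) = -D + D/(7 + D) (F(K, D) = D/(7 + D) - D = -D + D/(7 + D))
m(-3, 6) + F(4, -3)/153 = (3 - 7*(-3)*6) + (-1*(-3)*(6 - 3)/(7 - 3))/153 = (3 + 126) + (-1*(-3)*3/4)/153 = 129 + (-1*(-3)*¼*3)/153 = 129 + (1/153)*(9/4) = 129 + 1/68 = 8773/68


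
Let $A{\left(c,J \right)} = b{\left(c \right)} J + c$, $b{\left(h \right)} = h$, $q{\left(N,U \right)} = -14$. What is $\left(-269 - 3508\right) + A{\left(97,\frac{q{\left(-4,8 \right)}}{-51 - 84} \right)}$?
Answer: $- \frac{495442}{135} \approx -3669.9$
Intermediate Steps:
$A{\left(c,J \right)} = c + J c$ ($A{\left(c,J \right)} = c J + c = J c + c = c + J c$)
$\left(-269 - 3508\right) + A{\left(97,\frac{q{\left(-4,8 \right)}}{-51 - 84} \right)} = \left(-269 - 3508\right) + 97 \left(1 - \frac{14}{-51 - 84}\right) = -3777 + 97 \left(1 - \frac{14}{-51 - 84}\right) = -3777 + 97 \left(1 - \frac{14}{-135}\right) = -3777 + 97 \left(1 - - \frac{14}{135}\right) = -3777 + 97 \left(1 + \frac{14}{135}\right) = -3777 + 97 \cdot \frac{149}{135} = -3777 + \frac{14453}{135} = - \frac{495442}{135}$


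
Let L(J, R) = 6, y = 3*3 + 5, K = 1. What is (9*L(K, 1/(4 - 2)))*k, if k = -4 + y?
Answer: 540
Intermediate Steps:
y = 14 (y = 9 + 5 = 14)
k = 10 (k = -4 + 14 = 10)
(9*L(K, 1/(4 - 2)))*k = (9*6)*10 = 54*10 = 540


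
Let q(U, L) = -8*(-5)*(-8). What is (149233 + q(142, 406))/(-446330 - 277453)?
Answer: -148913/723783 ≈ -0.20574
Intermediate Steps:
q(U, L) = -320 (q(U, L) = 40*(-8) = -320)
(149233 + q(142, 406))/(-446330 - 277453) = (149233 - 320)/(-446330 - 277453) = 148913/(-723783) = 148913*(-1/723783) = -148913/723783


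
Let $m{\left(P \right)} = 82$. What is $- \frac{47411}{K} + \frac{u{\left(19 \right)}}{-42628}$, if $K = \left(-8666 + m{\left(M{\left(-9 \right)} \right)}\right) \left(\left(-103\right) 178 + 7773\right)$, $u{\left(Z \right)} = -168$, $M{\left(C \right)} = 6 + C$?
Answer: $\frac{3302277181}{966116984968} \approx 0.0034181$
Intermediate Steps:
$K = 90655624$ ($K = \left(-8666 + 82\right) \left(\left(-103\right) 178 + 7773\right) = - 8584 \left(-18334 + 7773\right) = \left(-8584\right) \left(-10561\right) = 90655624$)
$- \frac{47411}{K} + \frac{u{\left(19 \right)}}{-42628} = - \frac{47411}{90655624} - \frac{168}{-42628} = \left(-47411\right) \frac{1}{90655624} - - \frac{42}{10657} = - \frac{47411}{90655624} + \frac{42}{10657} = \frac{3302277181}{966116984968}$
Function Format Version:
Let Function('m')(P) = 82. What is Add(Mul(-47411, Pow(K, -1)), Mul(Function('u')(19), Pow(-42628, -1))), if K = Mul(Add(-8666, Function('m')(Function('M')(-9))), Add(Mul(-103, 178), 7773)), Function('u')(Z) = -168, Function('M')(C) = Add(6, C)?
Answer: Rational(3302277181, 966116984968) ≈ 0.0034181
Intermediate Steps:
K = 90655624 (K = Mul(Add(-8666, 82), Add(Mul(-103, 178), 7773)) = Mul(-8584, Add(-18334, 7773)) = Mul(-8584, -10561) = 90655624)
Add(Mul(-47411, Pow(K, -1)), Mul(Function('u')(19), Pow(-42628, -1))) = Add(Mul(-47411, Pow(90655624, -1)), Mul(-168, Pow(-42628, -1))) = Add(Mul(-47411, Rational(1, 90655624)), Mul(-168, Rational(-1, 42628))) = Add(Rational(-47411, 90655624), Rational(42, 10657)) = Rational(3302277181, 966116984968)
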